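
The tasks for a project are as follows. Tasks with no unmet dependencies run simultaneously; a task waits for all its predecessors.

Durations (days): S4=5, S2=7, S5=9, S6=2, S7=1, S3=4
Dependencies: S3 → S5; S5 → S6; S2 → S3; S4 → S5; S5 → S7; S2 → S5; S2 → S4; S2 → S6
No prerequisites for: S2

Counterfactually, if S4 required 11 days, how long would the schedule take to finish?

Baseline: S2→S4→S5→S6 = 7+5+9+2 = 23 → 23 days.
S4 lies on that path, so at 11 days the path becomes 29 days.
No other chain overtakes it, so the finish is 29 days.

29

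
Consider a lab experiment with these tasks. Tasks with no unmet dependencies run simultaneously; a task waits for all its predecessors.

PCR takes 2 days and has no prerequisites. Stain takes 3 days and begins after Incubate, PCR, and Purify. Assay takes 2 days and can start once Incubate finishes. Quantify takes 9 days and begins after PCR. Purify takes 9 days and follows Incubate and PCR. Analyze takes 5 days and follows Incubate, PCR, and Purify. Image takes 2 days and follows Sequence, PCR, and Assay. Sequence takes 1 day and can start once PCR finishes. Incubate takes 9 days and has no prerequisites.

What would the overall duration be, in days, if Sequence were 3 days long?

23

Baseline: Incubate→Purify→Analyze = 9+9+5 = 23 → 23 days.
The longest path through Sequence is only 5 days, so Sequence has float 18.
The critical path is still Incubate→Purify→Analyze; finish is now 23 days.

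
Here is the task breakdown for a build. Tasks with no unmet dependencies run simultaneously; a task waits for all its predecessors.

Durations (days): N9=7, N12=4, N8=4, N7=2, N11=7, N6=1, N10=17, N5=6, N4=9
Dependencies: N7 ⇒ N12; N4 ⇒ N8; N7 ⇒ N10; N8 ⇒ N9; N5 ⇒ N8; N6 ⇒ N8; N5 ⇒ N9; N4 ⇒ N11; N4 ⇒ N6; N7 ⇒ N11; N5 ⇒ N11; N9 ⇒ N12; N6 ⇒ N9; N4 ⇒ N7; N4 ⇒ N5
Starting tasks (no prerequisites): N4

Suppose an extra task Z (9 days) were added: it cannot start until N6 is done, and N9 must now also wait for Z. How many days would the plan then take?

30

Originally the plan takes 30 days.
With Z inserted, N9 now waits for max(N5, N6, N8, Z).
New critical path: N4→N5→N8→N9→N12 = 9+6+4+7+4 = 30 ⇒ 30 days.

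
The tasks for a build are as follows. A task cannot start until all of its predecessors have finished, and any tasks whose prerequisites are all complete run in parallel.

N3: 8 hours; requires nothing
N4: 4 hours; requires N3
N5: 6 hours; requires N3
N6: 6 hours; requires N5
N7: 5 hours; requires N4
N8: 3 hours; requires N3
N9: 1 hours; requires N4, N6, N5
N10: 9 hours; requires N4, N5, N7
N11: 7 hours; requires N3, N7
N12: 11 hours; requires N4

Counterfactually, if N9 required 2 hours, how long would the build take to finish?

The binding path is N3→N4→N7→N10 = 8+4+5+9 = 26; finish at 26 hours.
N9 has 5 hours of float (longest path through it is 21).
No other chain overtakes it, so the finish is 26 hours.

26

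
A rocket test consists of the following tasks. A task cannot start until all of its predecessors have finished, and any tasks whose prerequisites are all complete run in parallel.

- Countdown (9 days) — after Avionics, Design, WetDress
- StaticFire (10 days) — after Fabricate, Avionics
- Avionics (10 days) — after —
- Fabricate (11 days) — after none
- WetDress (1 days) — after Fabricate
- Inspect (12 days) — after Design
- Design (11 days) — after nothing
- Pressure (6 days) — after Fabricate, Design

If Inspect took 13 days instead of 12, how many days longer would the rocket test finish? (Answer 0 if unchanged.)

1

The binding path is Design→Inspect = 11+12 = 23; finish at 23 days.
Inspect lies on that path, so at 13 days the path becomes 24 days.
The critical path is still Design→Inspect; finish is now 24 days.
Change in finish: 24 − 23 = +1 days.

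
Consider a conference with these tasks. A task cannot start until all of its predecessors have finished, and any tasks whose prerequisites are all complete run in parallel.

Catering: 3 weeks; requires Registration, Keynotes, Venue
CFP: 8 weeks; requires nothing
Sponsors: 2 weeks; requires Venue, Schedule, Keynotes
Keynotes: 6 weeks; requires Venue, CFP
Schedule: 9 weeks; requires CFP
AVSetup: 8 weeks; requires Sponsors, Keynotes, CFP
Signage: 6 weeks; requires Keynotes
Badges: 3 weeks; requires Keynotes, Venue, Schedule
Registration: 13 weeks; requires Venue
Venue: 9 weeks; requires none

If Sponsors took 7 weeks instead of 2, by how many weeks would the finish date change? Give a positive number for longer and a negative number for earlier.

5

Critical path before the change: CFP→Schedule→Sponsors→AVSetup = 8+9+2+8 = 27 giving 27 weeks.
Sponsors is on the critical path; changing it to 7 makes that path 32 weeks.
No other chain overtakes it, so the finish is 32 weeks.
Change in finish: 32 − 27 = +5 weeks.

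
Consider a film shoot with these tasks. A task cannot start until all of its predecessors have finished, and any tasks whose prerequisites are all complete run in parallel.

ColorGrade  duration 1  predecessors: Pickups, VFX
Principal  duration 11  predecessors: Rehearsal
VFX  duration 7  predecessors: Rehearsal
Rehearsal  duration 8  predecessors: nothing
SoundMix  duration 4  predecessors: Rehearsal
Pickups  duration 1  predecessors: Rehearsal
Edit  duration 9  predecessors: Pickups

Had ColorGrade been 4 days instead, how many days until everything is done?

19

Baseline: Rehearsal→Principal = 8+11 = 19 → 19 days.
ColorGrade has 3 days of float (longest path through it is 16).
No other chain overtakes it, so the finish is 19 days.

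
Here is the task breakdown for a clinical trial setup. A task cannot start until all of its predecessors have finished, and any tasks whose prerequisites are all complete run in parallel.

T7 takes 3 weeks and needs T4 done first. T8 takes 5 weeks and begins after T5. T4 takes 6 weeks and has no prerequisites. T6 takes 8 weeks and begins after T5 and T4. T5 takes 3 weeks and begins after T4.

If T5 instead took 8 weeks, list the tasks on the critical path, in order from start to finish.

Critical path before the change: T4→T5→T6 = 6+3+8 = 17 giving 17 weeks.
T5 lies on that path, so at 8 weeks the path becomes 22 weeks.
No other chain overtakes it, so the finish is 22 weeks.

T4, T5, T6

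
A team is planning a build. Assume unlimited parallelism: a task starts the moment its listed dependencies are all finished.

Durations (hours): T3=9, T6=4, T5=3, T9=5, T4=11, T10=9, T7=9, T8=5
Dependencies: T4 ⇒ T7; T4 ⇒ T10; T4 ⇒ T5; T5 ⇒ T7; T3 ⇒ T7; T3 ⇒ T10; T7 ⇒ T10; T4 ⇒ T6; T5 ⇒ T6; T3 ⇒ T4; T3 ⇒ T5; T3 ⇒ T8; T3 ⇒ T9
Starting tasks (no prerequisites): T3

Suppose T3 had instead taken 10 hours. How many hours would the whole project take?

42

As given, the longest chain is T3→T4→T5→T7→T10 = 9+11+3+9+9 = 41, so the finish is 41 hours.
T3 is on the critical path; changing it to 10 makes that path 42 hours.
The critical path is still T3→T4→T5→T7→T10; finish is now 42 hours.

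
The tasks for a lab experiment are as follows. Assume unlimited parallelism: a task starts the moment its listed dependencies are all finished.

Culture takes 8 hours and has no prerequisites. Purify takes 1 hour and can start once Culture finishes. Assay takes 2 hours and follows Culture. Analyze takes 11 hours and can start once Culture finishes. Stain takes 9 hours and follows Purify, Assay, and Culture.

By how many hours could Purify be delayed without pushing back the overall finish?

1

Culture→Assay→Stain = 8+2+9 = 19 sets the makespan at 19 hours.
Longest path through Purify: 18 hours (earliest finish 9, latest finish 10).
Float = 19 − 18 = 1.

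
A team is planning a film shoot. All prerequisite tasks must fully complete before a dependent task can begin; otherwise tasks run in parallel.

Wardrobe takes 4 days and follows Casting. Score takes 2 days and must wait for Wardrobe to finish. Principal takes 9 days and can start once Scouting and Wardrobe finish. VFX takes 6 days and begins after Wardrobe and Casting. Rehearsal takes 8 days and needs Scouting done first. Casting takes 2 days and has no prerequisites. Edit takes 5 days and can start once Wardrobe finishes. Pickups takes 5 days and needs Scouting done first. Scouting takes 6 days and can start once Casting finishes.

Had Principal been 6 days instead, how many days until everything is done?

16

As given, the longest chain is Casting→Scouting→Principal = 2+6+9 = 17, so the finish is 17 days.
Principal lies on that path, so at 6 days the path becomes 14 days.
The binding chain switches to Casting→Scouting→Rehearsal = 2+6+8 = 16; finish 16 days.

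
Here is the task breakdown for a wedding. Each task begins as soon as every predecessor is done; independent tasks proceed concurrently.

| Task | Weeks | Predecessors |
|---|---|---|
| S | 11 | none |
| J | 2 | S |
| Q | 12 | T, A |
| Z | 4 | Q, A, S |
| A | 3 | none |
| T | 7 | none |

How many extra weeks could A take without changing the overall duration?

Critical path: T→Q→Z = 7+12+4 = 23, so the finish is 23 weeks.
The longest chain containing A totals 19 weeks.
Slack of A = 4 − 0 = 4 weeks.

4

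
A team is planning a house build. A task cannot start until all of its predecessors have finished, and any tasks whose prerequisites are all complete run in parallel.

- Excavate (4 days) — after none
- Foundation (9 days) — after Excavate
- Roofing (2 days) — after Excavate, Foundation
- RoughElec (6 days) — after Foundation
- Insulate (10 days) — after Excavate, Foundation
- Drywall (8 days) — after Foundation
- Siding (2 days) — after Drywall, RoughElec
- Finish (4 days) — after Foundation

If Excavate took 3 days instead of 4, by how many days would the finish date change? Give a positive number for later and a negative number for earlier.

-1

Baseline: Excavate→Foundation→Insulate = 4+9+10 = 23 → 23 days.
Excavate lies on that path, so at 3 days the path becomes 22 days.
The critical path is still Excavate→Foundation→Insulate; finish is now 22 days.
Change in finish: 22 − 23 = -1 days.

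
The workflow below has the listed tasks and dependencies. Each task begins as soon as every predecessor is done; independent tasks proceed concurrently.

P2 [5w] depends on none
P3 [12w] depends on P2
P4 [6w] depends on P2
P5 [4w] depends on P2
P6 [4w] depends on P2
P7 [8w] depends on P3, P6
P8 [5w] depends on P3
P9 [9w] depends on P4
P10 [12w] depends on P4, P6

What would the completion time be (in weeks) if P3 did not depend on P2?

23

Before: longest chain P2→P3→P7 = 5+12+8 = 25, finish 25.
Without P2→P3, P3's earliest start moves from 5 to 0.
The longest chain is now P2→P4→P10 = 5+6+12 = 23, so the workflow takes 23 weeks.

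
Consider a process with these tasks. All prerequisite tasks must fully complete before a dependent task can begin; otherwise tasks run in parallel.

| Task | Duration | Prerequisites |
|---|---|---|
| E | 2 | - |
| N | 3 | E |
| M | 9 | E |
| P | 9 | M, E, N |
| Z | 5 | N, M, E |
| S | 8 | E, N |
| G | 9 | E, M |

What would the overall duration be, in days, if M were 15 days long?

The binding path is E→M→P = 2+9+9 = 20; finish at 20 days.
Since M is critical, the +6 change carries straight to that chain (now 26 days).
No other chain overtakes it, so the finish is 26 days.

26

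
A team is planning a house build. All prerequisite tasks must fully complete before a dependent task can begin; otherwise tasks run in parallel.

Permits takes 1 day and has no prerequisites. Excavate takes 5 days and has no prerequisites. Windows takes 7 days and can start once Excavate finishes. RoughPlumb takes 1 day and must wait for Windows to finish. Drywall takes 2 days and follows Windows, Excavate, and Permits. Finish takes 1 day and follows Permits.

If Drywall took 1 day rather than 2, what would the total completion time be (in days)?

13

Baseline: Excavate→Windows→Drywall = 5+7+2 = 14 → 14 days.
Drywall lies on that path, so at 1 day the path becomes 13 days.
Now Excavate→Windows→RoughPlumb = 5+7+1 = 13 is longest, so the finish becomes 13 days.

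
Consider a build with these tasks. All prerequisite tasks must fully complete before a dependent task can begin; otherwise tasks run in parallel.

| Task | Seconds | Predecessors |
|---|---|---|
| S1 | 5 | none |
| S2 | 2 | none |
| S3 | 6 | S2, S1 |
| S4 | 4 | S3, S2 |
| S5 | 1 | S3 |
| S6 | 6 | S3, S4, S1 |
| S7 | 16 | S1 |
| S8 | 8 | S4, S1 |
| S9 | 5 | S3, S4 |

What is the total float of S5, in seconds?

11

S1→S3→S4→S8 = 5+6+4+8 = 23 sets the makespan at 23 seconds.
S5 finishes as early as 12 and must finish by 23.
Slack of S5 = 22 − 11 = 11 seconds.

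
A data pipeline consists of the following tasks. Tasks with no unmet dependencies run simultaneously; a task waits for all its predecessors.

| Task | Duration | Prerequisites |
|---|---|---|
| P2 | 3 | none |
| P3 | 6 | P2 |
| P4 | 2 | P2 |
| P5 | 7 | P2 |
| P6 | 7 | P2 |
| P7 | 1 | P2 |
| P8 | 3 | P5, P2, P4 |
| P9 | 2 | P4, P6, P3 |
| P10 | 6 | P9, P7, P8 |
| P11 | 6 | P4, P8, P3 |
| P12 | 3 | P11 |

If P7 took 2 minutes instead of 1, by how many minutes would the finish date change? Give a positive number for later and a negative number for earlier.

0

The binding path is P2→P5→P8→P11→P12 = 3+7+3+6+3 = 22; finish at 22 minutes.
P7 has 12 minutes of float (longest path through it is 10).
No other chain overtakes it, so the finish is 22 minutes.
Change in finish: 22 − 22 = +0 minutes.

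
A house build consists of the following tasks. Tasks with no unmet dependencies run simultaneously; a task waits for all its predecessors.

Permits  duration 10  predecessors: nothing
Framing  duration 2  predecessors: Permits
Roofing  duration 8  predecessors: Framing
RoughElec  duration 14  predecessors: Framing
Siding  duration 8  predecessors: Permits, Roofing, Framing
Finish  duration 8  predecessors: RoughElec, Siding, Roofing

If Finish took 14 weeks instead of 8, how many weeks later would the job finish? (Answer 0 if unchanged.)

6

Baseline: Permits→Framing→Roofing→Siding→Finish = 10+2+8+8+8 = 36 → 36 weeks.
Since Finish is critical, the +6 change carries straight to that chain (now 42 weeks).
No other chain overtakes it, so the finish is 42 weeks.
Change in finish: 42 − 36 = +6 weeks.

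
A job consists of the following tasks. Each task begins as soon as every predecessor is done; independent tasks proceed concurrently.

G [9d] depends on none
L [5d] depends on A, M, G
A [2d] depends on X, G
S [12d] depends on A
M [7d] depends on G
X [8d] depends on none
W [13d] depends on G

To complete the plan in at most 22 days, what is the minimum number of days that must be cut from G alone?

1

Current finish: 23 days; target: 22.
G is on every critical path, so each day cut from G cuts the finish by one (this holds down to a finish of 22).
Need 23 − 22 = 1 day off G → G becomes 8 days, finish becomes 22.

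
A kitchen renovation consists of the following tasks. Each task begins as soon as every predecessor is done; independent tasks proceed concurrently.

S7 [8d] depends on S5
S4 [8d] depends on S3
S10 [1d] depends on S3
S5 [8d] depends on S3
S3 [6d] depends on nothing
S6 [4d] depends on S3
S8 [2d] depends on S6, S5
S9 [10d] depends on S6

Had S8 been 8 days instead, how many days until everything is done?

22

Baseline: S3→S5→S7 = 6+8+8 = 22 → 22 days.
S8 is off the critical path — its longest chain is 16 days, giving 6 of slack.
The critical path is still S3→S5→S7; finish is now 22 days.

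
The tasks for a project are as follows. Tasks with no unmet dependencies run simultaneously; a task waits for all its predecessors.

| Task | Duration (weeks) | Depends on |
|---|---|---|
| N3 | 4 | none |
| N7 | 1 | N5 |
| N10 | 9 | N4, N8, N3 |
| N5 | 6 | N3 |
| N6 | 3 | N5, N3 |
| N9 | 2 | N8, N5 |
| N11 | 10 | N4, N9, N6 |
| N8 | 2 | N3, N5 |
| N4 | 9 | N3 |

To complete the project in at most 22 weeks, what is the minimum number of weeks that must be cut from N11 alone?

Current finish: 24 weeks; target: 22.
N11 is on every critical path, so each week cut from N11 cuts the finish by one (this holds down to a finish of 22).
Need 24 − 22 = 2 weeks off N11 → N11 becomes 8 weeks, finish becomes 22.

2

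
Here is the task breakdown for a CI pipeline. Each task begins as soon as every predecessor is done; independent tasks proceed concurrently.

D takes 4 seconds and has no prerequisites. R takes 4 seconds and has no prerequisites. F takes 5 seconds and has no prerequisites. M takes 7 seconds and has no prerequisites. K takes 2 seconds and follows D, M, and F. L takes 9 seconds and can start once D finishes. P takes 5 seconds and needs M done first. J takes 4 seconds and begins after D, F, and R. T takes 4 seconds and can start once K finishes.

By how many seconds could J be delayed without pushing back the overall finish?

4

The longest chain is D→L = 4+9 = 13; overall finish 13 seconds.
The longest chain containing J totals 9 seconds.
So J can slip 13 − 9 = 4 seconds.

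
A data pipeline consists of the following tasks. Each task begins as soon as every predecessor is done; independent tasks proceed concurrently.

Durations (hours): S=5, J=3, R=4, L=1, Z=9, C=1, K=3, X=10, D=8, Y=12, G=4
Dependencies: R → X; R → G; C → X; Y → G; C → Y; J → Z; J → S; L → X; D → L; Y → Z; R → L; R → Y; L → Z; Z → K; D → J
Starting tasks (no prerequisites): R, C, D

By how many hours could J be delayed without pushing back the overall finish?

5

R→Y→Z→K = 4+12+9+3 = 28 sets the makespan at 28 hours.
Longest path through J: 23 hours (earliest finish 11, latest finish 16).
Float = 28 − 23 = 5.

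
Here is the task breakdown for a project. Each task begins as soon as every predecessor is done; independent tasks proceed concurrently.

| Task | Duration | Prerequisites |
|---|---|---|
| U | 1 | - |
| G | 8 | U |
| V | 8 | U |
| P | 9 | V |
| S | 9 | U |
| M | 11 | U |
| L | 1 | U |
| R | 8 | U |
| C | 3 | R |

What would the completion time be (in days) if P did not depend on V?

12

Before: longest chain U→V→P = 1+8+9 = 18, finish 18.
Without V→P, P's earliest start moves from 9 to 0.
After: U→R→C = 1+8+3 = 12 → 12 days.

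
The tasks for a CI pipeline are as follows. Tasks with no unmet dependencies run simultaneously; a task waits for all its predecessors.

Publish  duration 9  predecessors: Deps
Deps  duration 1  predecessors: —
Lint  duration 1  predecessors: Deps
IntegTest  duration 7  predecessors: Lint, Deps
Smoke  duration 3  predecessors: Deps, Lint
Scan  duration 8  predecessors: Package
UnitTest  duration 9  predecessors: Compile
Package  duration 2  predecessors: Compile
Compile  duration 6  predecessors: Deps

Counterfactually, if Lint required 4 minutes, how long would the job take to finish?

17

As given, the longest chain is Deps→Compile→Package→Scan = 1+6+2+8 = 17, so the finish is 17 minutes.
Lint has 8 minutes of float (longest path through it is 9).
The critical path is still Deps→Compile→Package→Scan; finish is now 17 minutes.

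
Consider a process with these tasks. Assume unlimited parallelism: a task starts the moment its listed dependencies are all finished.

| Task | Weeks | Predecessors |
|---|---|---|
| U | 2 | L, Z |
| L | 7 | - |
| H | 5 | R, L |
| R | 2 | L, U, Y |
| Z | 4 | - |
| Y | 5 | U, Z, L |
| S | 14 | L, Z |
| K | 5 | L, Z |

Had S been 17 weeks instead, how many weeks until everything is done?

24

As given, the longest chain is L→S = 7+14 = 21, so the finish is 21 weeks.
S is on the critical path; changing it to 17 makes that path 24 weeks.
No other chain overtakes it, so the finish is 24 weeks.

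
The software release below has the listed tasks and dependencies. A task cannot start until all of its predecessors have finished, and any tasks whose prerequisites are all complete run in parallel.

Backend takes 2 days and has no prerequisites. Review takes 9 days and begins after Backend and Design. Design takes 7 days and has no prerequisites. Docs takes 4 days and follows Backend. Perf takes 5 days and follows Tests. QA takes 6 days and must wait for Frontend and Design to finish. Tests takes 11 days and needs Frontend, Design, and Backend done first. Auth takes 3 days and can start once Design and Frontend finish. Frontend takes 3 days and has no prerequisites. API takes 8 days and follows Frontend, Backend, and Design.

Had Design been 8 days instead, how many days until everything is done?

24

Critical path before the change: Design→Tests→Perf = 7+11+5 = 23 giving 23 days.
Design lies on that path, so at 8 days the path becomes 24 days.
The critical path is still Design→Tests→Perf; finish is now 24 days.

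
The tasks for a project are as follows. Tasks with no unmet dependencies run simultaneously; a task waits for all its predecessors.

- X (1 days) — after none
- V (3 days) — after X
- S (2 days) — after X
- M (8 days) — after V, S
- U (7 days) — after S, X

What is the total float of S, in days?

Critical path: X→V→M = 1+3+8 = 12, so the finish is 12 days.
Longest path through S: 11 days (earliest finish 3, latest finish 4).
Float = 12 − 11 = 1.

1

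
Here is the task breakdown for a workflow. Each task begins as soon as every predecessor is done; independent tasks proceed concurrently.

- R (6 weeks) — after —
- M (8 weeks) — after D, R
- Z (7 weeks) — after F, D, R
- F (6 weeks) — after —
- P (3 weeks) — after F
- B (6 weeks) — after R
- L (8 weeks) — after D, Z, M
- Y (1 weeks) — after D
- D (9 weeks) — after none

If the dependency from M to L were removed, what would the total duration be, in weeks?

Original critical path: D→M→L = 9+8+8 = 25 ⇒ 25 weeks.
Without M→L, L's earliest start moves from 17 to 16.
New critical path: D→Z→L = 9+7+8 = 24 ⇒ 24 weeks.

24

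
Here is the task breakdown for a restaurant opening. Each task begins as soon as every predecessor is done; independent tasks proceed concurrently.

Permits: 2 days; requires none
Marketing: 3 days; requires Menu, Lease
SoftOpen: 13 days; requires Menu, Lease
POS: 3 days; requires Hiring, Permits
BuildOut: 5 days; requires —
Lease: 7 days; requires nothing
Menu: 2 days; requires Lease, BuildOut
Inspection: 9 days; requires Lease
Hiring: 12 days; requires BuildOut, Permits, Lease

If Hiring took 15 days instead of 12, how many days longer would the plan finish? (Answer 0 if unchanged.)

3

Critical path before the change: Lease→Hiring→POS = 7+12+3 = 22 giving 22 days.
Since Hiring is critical, the +3 change carries straight to that chain (now 25 days).
That remains the longest chain; total 25 days.
Change in finish: 25 − 22 = +3 days.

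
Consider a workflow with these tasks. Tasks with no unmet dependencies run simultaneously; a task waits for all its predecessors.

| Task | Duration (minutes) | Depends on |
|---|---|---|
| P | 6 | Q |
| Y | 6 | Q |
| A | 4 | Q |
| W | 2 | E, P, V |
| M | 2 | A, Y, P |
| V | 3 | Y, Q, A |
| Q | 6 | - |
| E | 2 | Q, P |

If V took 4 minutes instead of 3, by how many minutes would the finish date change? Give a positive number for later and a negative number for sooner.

Baseline: Q→Y→V→W = 6+6+3+2 = 17 → 17 minutes.
Since V is critical, the +1 change carries straight to that chain (now 18 minutes).
The critical path is still Q→Y→V→W; finish is now 18 minutes.
Change in finish: 18 − 17 = +1 minutes.

1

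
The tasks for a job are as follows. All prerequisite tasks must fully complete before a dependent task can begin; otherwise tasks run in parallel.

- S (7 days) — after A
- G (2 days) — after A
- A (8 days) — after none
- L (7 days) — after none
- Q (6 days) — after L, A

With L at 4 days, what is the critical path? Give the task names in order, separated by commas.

A, S

Actual critical path: A→S = 8+7 = 15 ⇒ 15 days.
L is off the critical path — its longest chain is 13 days, giving 2 of slack.
No other chain overtakes it, so the finish is 15 days.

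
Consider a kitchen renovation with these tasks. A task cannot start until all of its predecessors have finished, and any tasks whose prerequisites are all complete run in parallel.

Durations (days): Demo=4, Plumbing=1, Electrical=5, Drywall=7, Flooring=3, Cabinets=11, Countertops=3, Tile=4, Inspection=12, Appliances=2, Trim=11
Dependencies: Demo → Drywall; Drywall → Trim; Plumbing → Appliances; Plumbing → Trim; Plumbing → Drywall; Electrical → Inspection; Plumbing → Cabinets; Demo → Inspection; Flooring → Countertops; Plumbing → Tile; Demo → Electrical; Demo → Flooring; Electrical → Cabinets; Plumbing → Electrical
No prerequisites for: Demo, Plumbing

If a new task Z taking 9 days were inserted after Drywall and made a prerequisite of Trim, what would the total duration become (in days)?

Originally the schedule takes 22 days.
With Z inserted, Trim now waits for max(Drywall, Plumbing, Z).
New critical path: Demo→Drywall→Z→Trim = 4+7+9+11 = 31 ⇒ 31 days.

31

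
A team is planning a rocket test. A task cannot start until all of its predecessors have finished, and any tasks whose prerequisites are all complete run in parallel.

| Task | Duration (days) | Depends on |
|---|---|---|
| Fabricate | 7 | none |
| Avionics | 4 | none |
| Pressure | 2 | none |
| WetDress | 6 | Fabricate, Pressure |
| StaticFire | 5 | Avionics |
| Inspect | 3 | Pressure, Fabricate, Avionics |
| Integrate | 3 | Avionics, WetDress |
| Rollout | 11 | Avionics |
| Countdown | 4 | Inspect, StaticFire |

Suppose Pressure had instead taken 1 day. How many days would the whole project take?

Critical path before the change: Fabricate→WetDress→Integrate = 7+6+3 = 16 giving 16 days.
Pressure has 5 days of float (longest path through it is 11).
That remains the longest chain; total 16 days.

16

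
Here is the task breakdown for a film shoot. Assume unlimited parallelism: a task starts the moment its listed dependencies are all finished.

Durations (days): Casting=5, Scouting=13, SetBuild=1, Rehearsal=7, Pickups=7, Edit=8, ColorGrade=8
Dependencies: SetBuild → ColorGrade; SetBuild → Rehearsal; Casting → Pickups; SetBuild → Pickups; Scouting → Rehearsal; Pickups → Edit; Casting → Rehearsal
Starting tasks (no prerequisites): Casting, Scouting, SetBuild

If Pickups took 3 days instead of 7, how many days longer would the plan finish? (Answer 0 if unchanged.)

Critical path before the change: Casting→Pickups→Edit = 5+7+8 = 20 giving 20 days.
Pickups lies on that path, so at 3 days the path becomes 16 days.
Now Scouting→Rehearsal = 13+7 = 20 is longest, so the finish becomes 20 days.
Change in finish: 20 − 20 = +0 days.

0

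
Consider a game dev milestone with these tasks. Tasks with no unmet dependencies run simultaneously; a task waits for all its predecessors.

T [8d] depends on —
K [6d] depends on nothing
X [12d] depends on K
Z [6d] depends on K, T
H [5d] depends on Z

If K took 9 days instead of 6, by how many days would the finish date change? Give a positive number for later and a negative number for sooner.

The binding path is T→Z→H = 8+6+5 = 19; finish at 19 days.
K has 1 day of float (longest path through it is 18).
New critical path: K→X = 9+12 = 21 ⇒ 21 days.
Change in finish: 21 − 19 = +2 days.

2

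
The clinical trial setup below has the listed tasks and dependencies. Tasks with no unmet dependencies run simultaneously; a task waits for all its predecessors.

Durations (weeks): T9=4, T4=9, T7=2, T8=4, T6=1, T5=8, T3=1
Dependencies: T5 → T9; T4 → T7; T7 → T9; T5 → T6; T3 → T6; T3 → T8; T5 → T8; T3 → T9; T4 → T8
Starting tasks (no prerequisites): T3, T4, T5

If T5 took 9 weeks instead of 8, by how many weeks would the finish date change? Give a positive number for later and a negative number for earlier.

0

The binding path is T4→T7→T9 = 9+2+4 = 15; finish at 15 weeks.
T5 has 3 weeks of float (longest path through it is 12).
No other chain overtakes it, so the finish is 15 weeks.
Change in finish: 15 − 15 = +0 weeks.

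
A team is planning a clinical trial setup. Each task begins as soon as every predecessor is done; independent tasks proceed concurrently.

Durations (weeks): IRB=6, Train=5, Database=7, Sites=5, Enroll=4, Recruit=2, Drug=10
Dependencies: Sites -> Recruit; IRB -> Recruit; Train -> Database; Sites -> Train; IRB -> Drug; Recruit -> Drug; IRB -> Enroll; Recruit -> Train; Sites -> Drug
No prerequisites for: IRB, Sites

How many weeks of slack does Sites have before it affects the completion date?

The longest chain is IRB→Recruit→Train→Database = 6+2+5+7 = 20; overall finish 20 weeks.
The longest chain containing Sites totals 19 weeks.
Slack of Sites = 1 − 0 = 1 week.

1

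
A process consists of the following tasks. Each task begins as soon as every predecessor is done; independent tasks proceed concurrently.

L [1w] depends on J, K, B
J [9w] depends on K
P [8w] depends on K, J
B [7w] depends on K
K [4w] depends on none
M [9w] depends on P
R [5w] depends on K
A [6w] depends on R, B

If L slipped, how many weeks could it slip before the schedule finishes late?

16

Critical path: K→J→P→M = 4+9+8+9 = 30, so the finish is 30 weeks.
Longest path through L: 14 weeks (earliest finish 14, latest finish 30).
Slack of L = 29 − 13 = 16 weeks.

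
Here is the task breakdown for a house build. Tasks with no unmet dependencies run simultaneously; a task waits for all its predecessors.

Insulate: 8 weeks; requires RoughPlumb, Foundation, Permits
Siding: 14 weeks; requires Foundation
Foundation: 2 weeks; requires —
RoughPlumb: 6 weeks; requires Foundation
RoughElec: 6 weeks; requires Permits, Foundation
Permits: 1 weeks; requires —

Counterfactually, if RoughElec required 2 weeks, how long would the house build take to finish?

16

Critical path before the change: Foundation→RoughPlumb→Insulate = 2+6+8 = 16 giving 16 weeks.
The longest path through RoughElec is only 8 weeks, so RoughElec has float 8.
That remains the longest chain; total 16 weeks.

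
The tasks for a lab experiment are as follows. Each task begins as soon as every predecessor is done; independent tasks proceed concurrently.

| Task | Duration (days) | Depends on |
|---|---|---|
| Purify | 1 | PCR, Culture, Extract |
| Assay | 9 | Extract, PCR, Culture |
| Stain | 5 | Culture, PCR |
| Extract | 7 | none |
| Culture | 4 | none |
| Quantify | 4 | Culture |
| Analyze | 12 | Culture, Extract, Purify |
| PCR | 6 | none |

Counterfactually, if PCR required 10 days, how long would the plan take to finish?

23

Critical path before the change: Extract→Purify→Analyze = 7+1+12 = 20 giving 20 days.
PCR is off the critical path — its longest chain is 19 days, giving 1 of slack.
New critical path: PCR→Purify→Analyze = 10+1+12 = 23 ⇒ 23 days.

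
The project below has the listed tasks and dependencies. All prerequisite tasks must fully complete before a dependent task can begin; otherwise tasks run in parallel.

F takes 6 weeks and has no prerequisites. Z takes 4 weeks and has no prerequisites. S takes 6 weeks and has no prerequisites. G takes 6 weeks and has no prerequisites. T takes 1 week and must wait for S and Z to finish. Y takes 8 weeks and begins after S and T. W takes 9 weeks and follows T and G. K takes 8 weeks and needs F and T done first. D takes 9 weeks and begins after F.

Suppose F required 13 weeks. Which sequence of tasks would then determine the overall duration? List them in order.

Baseline: S→T→W = 6+1+9 = 16 → 16 weeks.
F has 1 week of float (longest path through it is 15).
Now F→D = 13+9 = 22 is longest, so the finish becomes 22 weeks.

F, D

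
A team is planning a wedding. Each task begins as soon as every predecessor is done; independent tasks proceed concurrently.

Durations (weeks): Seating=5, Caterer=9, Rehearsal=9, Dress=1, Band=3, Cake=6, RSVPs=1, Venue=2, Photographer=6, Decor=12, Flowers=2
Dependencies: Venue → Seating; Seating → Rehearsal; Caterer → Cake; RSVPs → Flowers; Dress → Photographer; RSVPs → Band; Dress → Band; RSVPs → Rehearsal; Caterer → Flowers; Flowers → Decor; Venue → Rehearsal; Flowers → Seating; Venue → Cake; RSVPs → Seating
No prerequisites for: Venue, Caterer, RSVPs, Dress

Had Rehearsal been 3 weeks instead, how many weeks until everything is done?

23

Baseline: Caterer→Flowers→Seating→Rehearsal = 9+2+5+9 = 25 → 25 weeks.
Rehearsal is on the critical path; changing it to 3 makes that path 19 weeks.
The binding chain switches to Caterer→Flowers→Decor = 9+2+12 = 23; finish 23 weeks.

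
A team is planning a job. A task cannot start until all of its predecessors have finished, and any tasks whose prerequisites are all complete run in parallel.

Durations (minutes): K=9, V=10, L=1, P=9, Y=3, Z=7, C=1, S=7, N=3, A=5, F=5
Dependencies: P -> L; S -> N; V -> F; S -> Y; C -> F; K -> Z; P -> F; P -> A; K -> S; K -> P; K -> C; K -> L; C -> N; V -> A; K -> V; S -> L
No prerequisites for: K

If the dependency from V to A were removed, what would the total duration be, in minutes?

24

Original critical path: K→V→A = 9+10+5 = 24 ⇒ 24 minutes.
Without V→A, A's earliest start moves from 19 to 18.
The longest chain is now K→V→F = 9+10+5 = 24, so the schedule takes 24 minutes.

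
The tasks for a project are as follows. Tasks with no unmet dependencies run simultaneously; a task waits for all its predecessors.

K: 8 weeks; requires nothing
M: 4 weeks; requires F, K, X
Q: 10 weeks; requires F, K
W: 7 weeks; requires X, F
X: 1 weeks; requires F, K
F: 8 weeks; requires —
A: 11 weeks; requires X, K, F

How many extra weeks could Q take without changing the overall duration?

2

F→X→A = 8+1+11 = 20 sets the makespan at 20 weeks.
The longest chain containing Q totals 18 weeks.
Float = 20 − 18 = 2.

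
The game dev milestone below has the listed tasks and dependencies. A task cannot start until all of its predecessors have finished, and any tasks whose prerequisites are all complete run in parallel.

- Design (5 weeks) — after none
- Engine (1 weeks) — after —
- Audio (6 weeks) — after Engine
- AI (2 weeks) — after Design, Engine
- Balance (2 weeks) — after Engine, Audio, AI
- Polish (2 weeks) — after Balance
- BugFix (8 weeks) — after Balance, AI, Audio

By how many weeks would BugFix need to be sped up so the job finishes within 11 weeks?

6

Current finish: 17 weeks; target: 11.
BugFix is on every critical path, so each week cut from BugFix cuts the finish by one (this holds down to a finish of 11).
Need 17 − 11 = 6 weeks off BugFix → BugFix becomes 2 weeks, finish becomes 11.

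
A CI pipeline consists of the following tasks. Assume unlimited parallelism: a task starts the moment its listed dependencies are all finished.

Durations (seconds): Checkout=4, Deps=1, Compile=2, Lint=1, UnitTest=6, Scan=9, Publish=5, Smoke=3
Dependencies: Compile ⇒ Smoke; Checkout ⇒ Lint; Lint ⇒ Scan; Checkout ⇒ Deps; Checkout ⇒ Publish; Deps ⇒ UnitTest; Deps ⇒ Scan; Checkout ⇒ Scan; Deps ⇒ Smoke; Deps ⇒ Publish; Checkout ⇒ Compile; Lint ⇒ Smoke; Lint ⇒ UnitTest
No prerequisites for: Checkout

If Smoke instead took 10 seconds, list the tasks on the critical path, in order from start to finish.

As given, the longest chain is Checkout→Deps→Scan = 4+1+9 = 14, so the finish is 14 seconds.
The longest path through Smoke is only 9 seconds, so Smoke has float 5.
The binding chain switches to Checkout→Compile→Smoke = 4+2+10 = 16; finish 16 seconds.

Checkout, Compile, Smoke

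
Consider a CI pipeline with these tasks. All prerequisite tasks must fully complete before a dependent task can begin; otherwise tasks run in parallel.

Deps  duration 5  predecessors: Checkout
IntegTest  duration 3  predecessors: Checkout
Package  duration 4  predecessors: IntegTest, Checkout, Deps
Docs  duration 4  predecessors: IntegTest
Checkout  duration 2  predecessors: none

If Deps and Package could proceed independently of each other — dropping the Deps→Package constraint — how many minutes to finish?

9

Original critical path: Checkout→Deps→Package = 2+5+4 = 11 ⇒ 11 minutes.
Without Deps→Package, Package's earliest start moves from 7 to 5.
New critical path: Checkout→IntegTest→Docs = 2+3+4 = 9 ⇒ 9 minutes.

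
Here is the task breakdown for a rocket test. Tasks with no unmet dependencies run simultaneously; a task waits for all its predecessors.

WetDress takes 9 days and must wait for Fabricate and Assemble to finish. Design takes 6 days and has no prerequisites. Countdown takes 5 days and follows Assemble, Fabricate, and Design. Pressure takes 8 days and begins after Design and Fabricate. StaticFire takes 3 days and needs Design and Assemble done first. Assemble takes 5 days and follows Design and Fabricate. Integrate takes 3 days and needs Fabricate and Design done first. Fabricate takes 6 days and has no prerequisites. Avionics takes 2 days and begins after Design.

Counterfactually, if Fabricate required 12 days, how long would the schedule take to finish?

The binding path is Fabricate→Assemble→WetDress = 6+5+9 = 20; finish at 20 days.
Fabricate is on the critical path; changing it to 12 makes that path 26 days.
No other chain overtakes it, so the finish is 26 days.

26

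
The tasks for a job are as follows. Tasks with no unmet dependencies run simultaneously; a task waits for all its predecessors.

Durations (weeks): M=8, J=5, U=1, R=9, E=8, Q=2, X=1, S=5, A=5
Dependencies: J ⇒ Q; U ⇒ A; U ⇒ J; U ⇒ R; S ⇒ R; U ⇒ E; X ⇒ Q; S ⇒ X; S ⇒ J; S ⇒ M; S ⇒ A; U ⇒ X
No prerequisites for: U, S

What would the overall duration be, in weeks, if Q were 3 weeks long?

The binding path is S→R = 5+9 = 14; finish at 14 weeks.
Q is off the critical path — its longest chain is 12 weeks, giving 2 of slack.
That remains the longest chain; total 14 weeks.

14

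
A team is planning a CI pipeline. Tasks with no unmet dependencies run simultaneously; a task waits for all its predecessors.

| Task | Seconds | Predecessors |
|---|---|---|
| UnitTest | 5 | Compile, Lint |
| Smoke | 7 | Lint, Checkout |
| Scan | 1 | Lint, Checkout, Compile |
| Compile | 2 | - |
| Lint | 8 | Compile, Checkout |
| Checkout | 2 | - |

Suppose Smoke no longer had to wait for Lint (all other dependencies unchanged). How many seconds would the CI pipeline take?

15

Original critical path: Checkout→Lint→Smoke = 2+8+7 = 17 ⇒ 17 seconds.
Without Lint→Smoke, Smoke's earliest start moves from 10 to 2.
The longest chain is now Checkout→Lint→UnitTest = 2+8+5 = 15, so the CI pipeline takes 15 seconds.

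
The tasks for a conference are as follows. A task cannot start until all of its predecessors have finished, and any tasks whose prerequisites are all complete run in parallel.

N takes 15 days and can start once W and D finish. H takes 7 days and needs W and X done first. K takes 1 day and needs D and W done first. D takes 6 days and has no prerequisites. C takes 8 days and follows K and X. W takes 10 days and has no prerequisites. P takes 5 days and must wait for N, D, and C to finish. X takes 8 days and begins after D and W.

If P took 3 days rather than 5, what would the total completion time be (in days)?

The binding path is W→X→C→P = 10+8+8+5 = 31; finish at 31 days.
P lies on that path, so at 3 days the path becomes 29 days.
The critical path is still W→X→C→P; finish is now 29 days.

29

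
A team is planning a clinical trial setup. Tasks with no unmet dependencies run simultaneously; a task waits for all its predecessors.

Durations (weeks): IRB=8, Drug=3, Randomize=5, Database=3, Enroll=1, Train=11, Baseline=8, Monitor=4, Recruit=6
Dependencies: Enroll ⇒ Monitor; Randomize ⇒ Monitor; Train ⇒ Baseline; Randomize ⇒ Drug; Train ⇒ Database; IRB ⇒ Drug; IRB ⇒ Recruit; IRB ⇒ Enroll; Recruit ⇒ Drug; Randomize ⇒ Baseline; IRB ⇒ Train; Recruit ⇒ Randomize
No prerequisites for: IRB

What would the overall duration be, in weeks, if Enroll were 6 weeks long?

27

Critical path before the change: IRB→Recruit→Randomize→Baseline = 8+6+5+8 = 27 giving 27 weeks.
Enroll is off the critical path — its longest chain is 13 weeks, giving 14 of slack.
The critical path is still IRB→Recruit→Randomize→Baseline; finish is now 27 weeks.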